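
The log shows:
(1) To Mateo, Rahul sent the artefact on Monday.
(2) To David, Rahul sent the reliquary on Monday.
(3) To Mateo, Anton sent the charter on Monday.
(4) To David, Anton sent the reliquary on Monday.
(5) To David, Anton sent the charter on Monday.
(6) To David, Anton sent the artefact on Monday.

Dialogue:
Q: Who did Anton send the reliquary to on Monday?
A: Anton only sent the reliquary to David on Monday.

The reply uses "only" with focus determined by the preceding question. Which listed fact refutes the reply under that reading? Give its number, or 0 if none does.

The question "Who did ... to ...?" targets the recipient, so in the reply the focus falls on "David".
So "only" ranges over recipients; the rest (same agent, thing, setting (Anton / the reliquary / on Monday)) is presupposed.
No fact keeps same agent, thing, setting (Anton / the reliquary / on Monday) while changing the recipient; every other fact differs on something backgrounded. The reply stands.
(Fact (5) would refute a reading with focus on the thing — but that is not what the question asks.)

0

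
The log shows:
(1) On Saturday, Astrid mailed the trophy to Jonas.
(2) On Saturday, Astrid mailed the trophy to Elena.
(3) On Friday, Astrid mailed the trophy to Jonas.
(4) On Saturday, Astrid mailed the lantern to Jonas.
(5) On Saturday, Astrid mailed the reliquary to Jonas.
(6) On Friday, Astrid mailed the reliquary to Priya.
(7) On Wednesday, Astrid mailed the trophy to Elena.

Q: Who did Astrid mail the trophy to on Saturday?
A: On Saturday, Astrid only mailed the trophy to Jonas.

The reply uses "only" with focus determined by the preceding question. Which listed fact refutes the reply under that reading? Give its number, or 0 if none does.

Answering "Who did ... to ...?" puts focus on the recipient — here, "Jonas".
"Only" then excludes alternative recipients while the background — same agent, thing, setting (Astrid / the trophy / on Saturday) — is held fixed.
Fact (2) keeps same agent, thing, setting (Astrid / the trophy / on Saturday) but has recipient = Elena; that refutes the reply.
(Fact (3) would refute a reading with focus on the setting — but that is not what the question asks.)

2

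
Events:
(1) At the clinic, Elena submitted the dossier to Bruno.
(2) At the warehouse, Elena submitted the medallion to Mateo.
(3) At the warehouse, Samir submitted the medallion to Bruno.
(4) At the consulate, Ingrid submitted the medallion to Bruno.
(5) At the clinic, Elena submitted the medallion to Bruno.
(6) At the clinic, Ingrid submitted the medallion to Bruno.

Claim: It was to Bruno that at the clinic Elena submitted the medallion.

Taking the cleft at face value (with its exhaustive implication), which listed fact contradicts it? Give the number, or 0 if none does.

Focus of the cleft: "Bruno" (the recipient). Presupposed background: Elena as agent and the medallion as thing and at the clinic as setting.
The exhaustive reading says no other recipient fits that background.
No listed fact matches the background with a different recipient. Exhaustivity holds.

0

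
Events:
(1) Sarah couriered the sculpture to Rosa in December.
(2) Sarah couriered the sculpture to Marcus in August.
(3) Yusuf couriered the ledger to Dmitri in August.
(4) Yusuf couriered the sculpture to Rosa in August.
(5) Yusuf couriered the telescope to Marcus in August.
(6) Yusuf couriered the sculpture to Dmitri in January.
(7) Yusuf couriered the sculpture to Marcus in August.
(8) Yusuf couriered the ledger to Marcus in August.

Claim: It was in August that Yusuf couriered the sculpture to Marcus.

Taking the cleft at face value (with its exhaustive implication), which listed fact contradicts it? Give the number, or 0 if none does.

The cleft puts "in August" in focus and presupposes the open proposition with same agent, thing, recipient (Yusuf / the sculpture / Marcus).
The exhaustive reading says no other setting fits that background.
No listed fact matches the background with a different setting. Exhaustivity holds.

0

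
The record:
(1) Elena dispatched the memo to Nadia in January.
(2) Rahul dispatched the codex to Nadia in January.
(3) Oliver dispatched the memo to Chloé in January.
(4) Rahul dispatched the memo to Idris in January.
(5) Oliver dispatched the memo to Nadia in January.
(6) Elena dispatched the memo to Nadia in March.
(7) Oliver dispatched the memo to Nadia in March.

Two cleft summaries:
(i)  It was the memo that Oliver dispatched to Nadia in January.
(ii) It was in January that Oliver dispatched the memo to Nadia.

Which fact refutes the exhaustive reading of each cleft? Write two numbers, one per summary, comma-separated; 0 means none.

0, 7

Summary (i) focuses "the memo" (the thing); background agent = Oliver, recipient = Nadia, setting = in January. No fact matches that background with a different thing, so 0.
Summary (ii) focuses "in January" (the setting); background agent = Oliver, thing = the memo, recipient = Nadia. Fact (7) matches that background with setting = in March — refutes (ii).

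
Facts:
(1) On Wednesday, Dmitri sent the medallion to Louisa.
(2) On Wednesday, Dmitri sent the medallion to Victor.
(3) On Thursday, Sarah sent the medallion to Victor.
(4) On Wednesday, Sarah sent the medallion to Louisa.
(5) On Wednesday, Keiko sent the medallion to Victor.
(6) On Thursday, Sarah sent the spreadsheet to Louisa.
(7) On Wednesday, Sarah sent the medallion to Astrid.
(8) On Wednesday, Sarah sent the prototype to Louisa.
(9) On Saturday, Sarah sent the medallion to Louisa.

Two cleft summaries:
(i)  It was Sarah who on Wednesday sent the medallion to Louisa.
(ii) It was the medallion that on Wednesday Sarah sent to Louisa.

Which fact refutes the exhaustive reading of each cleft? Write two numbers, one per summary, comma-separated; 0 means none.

1, 8

(i): focus "Sarah". Looking for the medallion as thing and Louisa as recipient and on Wednesday as setting with some other agent — fact (1) has Dmitri there. Refuted.
(ii): focus "the medallion". Looking for Sarah as agent and Louisa as recipient and on Wednesday as setting with some other thing — fact (8) has the prototype there. Refuted.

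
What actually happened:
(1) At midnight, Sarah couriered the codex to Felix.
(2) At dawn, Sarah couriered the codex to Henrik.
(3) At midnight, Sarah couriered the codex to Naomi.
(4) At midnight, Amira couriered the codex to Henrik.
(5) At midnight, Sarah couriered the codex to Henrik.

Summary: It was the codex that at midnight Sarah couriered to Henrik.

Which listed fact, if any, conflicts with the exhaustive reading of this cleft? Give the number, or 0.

Focus of the cleft: "the codex" (the thing). Presupposed background: Sarah as agent and Henrik as recipient and at midnight as setting.
The exhaustive reading says no other thing fits that background.
Every other fact differs from the presupposition on some backgrounded slot, so none challenges the exhaustivity.

0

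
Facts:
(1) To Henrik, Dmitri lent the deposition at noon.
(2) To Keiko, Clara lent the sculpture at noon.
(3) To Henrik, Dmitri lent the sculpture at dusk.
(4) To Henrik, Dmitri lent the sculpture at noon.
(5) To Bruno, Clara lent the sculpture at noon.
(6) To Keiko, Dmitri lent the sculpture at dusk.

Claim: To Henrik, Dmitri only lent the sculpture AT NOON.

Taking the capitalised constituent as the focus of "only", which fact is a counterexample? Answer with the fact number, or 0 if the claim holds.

3

Focus (in capitals) is "at noon" — the setting. "Only" excludes alternative settings while holding fixed same agent, thing, recipient (Dmitri / the sculpture / Henrik).
Fact (3) matches on same agent, thing, recipient (Dmitri / the sculpture / Henrik), but has setting = at dusk instead. That refutes the claim.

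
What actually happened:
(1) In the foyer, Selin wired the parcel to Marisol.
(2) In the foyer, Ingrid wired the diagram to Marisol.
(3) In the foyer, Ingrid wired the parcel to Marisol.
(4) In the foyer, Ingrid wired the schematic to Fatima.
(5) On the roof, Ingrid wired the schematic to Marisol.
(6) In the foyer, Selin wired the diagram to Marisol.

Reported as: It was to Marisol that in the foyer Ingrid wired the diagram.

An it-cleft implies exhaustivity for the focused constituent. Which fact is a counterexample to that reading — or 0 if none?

0

The cleft puts "Marisol" in focus and presupposes the open proposition with same agent, thing, setting (Ingrid / the diagram / in the foyer).
The exhaustive reading says no other recipient fits that background.
Every other fact differs from the presupposition on some backgrounded slot, so none challenges the exhaustivity.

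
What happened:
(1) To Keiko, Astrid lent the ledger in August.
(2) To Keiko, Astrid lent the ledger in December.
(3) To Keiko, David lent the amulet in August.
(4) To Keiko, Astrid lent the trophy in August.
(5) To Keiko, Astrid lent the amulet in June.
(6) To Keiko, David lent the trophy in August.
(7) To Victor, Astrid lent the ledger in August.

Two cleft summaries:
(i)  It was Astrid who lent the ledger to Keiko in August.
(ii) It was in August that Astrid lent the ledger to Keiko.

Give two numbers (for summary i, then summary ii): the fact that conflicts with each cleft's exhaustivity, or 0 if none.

Summary (i) focuses "Astrid" (the agent); background the ledger as thing and Keiko as recipient and in August as setting. No fact matches that background with a different agent, so 0.
Summary (ii) focuses "in August" (the setting); background Astrid as agent and the ledger as thing and Keiko as recipient. Fact (2) matches that background with setting = in December — refutes (ii).

0, 2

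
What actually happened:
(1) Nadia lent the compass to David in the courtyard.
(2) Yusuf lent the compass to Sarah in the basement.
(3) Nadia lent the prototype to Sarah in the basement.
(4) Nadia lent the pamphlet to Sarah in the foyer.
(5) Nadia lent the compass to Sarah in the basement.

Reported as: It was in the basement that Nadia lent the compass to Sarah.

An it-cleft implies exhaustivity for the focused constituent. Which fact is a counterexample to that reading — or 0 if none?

The cleft puts "in the basement" in focus and presupposes the open proposition with same agent, thing, recipient (Nadia / the compass / Sarah).
Exhaustivity: in the basement is the only setting satisfying that background.
No listed fact matches the background with a different setting. Exhaustivity holds.

0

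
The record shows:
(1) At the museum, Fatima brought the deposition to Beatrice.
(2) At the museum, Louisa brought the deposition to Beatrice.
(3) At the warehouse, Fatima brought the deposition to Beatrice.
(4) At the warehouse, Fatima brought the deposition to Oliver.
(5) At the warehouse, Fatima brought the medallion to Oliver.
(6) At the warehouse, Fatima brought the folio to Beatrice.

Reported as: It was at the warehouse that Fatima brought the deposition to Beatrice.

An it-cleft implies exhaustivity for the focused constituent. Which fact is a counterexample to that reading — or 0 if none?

1

The cleft puts "at the warehouse" in focus and presupposes the open proposition with agent = Fatima, thing = the deposition, recipient = Beatrice.
The exhaustive reading says no other setting fits that background.
But fact (1) also has agent = Fatima, thing = the deposition, recipient = Beatrice, with setting = at the museum — so the exhaustive reading fails.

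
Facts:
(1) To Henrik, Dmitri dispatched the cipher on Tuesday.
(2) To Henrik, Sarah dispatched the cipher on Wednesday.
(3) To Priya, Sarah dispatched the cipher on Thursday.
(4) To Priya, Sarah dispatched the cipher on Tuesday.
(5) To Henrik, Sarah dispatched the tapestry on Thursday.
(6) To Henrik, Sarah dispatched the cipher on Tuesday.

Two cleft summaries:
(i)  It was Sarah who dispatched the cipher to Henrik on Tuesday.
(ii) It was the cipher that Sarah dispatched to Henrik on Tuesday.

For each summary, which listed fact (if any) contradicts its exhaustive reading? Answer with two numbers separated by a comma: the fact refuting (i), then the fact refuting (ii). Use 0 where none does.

1, 0

Summary (i) focuses "Sarah" (the agent); background thing = the cipher, recipient = Henrik, setting = on Tuesday. Fact (1) matches that background with agent = Dmitri — refutes (i).
Summary (ii) focuses "the cipher" (the thing); background agent = Sarah, recipient = Henrik, setting = on Tuesday. No fact matches that background with a different thing, so 0.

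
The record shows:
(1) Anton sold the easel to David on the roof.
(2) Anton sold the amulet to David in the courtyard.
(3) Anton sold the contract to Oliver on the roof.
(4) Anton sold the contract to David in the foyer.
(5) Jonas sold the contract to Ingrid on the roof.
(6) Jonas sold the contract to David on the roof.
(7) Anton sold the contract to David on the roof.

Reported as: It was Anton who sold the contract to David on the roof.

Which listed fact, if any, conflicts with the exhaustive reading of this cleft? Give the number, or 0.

The cleft puts "Anton" in focus and presupposes the open proposition with the contract as thing and David as recipient and on the roof as setting.
The exhaustive reading says no other agent fits that background.
Fact (6) shares the background but with agent = Jonas; exhaustivity is violated.

6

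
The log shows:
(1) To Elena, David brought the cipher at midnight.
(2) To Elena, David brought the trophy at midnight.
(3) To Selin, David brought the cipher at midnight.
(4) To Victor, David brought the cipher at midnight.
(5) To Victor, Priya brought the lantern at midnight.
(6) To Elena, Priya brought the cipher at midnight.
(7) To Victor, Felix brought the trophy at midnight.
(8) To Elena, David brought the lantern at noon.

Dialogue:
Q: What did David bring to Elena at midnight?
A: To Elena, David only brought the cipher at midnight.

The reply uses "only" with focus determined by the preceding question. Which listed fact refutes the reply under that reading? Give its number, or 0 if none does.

2

The question "What did ...?" targets the thing, so in the reply the focus falls on "the cipher".
"Only" then excludes alternative things while the background — David as agent and Elena as recipient and at midnight as setting — is held fixed.
Fact (2) keeps David as agent and Elena as recipient and at midnight as setting but has thing = the trophy; that refutes the reply.
(Fact (3) would refute a reading with focus on the recipient — but that is not what the question asks.)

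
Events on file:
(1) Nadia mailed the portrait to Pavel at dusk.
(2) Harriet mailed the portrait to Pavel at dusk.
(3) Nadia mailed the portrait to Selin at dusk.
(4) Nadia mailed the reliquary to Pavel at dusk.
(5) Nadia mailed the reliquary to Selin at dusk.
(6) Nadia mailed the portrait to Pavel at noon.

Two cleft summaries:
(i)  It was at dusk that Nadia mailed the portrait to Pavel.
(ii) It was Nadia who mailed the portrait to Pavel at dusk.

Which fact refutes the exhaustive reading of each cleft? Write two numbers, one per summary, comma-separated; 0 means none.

6, 2

Summary (i) focuses "at dusk" (the setting); background Nadia as agent and the portrait as thing and Pavel as recipient. Fact (6) matches that background with setting = at noon — refutes (i).
Summary (ii) focuses "Nadia" (the agent); background the portrait as thing and Pavel as recipient and at dusk as setting. Fact (2) matches that background with agent = Harriet — refutes (ii).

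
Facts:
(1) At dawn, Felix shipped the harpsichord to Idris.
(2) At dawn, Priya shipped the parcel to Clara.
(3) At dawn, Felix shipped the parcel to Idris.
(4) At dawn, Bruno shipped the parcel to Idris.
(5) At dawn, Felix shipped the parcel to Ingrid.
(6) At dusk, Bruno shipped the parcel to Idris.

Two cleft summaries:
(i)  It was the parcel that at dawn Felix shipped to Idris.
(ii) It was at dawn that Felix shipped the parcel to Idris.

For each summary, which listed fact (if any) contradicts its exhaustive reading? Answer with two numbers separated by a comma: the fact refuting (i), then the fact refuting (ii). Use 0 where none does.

1, 0

(i): focus "the parcel". Looking for agent = Felix, recipient = Idris, setting = at dawn with some other thing — fact (1) has the harpsichord there. Refuted.
(ii): focus "at dawn". No fact shares agent = Felix, thing = the parcel, recipient = Idris with a different setting. 0.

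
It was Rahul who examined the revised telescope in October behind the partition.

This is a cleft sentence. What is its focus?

In an it-cleft "It was X that/who ...", the clefted constituent X is the focus; the that/who-clause expresses the presupposed open proposition.
Here the focus is "Rahul". The backgrounded (presupposed) material includes "the revised telescope", "behind the partition" and "in October".

Rahul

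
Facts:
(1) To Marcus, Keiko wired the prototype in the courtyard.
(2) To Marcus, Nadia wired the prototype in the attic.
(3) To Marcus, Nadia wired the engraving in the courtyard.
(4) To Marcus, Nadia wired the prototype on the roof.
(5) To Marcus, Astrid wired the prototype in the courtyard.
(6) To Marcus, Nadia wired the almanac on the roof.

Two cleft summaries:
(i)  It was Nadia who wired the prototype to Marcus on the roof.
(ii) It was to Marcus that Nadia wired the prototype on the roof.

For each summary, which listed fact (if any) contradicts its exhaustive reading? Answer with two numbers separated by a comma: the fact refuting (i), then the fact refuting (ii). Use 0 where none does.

0, 0

Summary (i) focuses "Nadia" (the agent); background same thing, recipient, setting (the prototype / Marcus / on the roof). No fact matches that background with a different agent, so 0.
Summary (ii) focuses "Marcus" (the recipient); background same agent, thing, setting (Nadia / the prototype / on the roof). No fact matches that background with a different recipient, so 0.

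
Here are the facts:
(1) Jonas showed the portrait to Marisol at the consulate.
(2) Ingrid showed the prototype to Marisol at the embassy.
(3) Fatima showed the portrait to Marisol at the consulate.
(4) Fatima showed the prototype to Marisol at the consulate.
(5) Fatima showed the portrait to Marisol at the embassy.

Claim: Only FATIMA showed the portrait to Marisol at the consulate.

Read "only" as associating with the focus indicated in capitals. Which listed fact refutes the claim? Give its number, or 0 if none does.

Focus (in capitals) is "Fatima" — the agent. "Only" excludes alternative agents while holding fixed same thing, recipient, setting (the portrait / Marisol / at the consulate).
Fact (1) shares the background but differs in agent (Jonas) — a counterexample.

1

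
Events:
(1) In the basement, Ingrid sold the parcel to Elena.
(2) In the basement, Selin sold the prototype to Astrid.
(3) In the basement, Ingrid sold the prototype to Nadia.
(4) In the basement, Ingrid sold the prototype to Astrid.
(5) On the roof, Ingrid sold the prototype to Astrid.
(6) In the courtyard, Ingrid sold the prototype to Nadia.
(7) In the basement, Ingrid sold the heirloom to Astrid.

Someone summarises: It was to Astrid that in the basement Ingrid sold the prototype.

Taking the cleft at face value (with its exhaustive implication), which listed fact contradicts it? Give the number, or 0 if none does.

Focus of the cleft: "Astrid" (the recipient). Presupposed background: same agent, thing, setting (Ingrid / the prototype / in the basement).
Exhaustivity: Astrid is the only recipient satisfying that background.
Fact (3) shares the background but with recipient = Nadia; exhaustivity is violated.

3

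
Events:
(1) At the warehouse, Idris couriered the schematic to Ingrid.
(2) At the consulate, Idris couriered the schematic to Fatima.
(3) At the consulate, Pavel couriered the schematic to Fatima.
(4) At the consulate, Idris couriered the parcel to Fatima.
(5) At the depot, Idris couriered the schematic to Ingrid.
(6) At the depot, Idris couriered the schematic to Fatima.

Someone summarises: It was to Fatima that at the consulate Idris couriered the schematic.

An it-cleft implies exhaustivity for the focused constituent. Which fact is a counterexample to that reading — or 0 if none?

Focus of the cleft: "Fatima" (the recipient). Presupposed background: agent = Idris, thing = the schematic, setting = at the consulate.
Exhaustivity: Fatima is the only recipient satisfying that background.
Every other fact differs from the presupposition on some backgrounded slot, so none challenges the exhaustivity.

0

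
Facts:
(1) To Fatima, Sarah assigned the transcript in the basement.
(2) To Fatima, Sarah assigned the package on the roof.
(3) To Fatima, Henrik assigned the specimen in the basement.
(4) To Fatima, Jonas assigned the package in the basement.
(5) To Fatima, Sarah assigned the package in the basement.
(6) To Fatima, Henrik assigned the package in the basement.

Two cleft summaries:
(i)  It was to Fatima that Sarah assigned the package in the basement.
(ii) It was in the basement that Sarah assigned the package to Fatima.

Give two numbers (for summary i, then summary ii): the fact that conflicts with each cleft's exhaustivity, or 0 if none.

(i): focus "Fatima". No fact shares Sarah as agent and the package as thing and in the basement as setting with a different recipient. 0.
(ii): focus "in the basement". Looking for Sarah as agent and the package as thing and Fatima as recipient with some other setting — fact (2) has on the roof there. Refuted.

0, 2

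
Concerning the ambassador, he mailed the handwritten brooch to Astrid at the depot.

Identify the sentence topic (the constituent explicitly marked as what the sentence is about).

the ambassador

The construction explicitly marks "the ambassador" as what the sentence is about — the topic.
The remainder of the clause is the comment (what is said about the topic).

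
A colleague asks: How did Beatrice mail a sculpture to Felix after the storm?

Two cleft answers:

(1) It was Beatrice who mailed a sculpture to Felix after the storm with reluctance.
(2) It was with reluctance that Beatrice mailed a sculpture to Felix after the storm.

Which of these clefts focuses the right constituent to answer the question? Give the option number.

2

The question word "how" targets the manner.
Option (1) clefts "Beatrice" — the subject (agent), not what was asked.
Option (2) clefts "with reluctance" — that matches what the question asks about.
So the congruent reply is (2).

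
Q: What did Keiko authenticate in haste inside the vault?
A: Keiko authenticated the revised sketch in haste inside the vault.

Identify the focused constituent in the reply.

The wh-word "what" asks about the direct object.
In the answer, "Keiko", "inside the vault" and "in haste" are given — repeated from the question.
The constituent filling the direct object gap is "the revised sketch"; that is the focus and would carry nuclear stress.

the revised sketch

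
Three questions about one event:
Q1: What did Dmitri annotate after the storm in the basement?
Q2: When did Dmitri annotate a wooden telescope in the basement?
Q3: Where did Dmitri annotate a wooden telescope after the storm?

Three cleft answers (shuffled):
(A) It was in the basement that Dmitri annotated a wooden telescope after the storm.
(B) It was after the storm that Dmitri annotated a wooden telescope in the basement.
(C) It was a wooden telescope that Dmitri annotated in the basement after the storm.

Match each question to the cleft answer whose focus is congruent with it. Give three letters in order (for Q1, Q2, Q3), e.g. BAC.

Q1 asks about the direct object; cleft (C) focuses "a wooden telescope", which is the direct object — so Q1 → C.
Q2 asks about the time; cleft (B) focuses "after the storm", which is the time — so Q2 → B.
Q3 asks about the location; cleft (A) focuses "in the basement", which is the location — so Q3 → A.
Mapping: Q1→C, Q2→B, Q3→A.

CBA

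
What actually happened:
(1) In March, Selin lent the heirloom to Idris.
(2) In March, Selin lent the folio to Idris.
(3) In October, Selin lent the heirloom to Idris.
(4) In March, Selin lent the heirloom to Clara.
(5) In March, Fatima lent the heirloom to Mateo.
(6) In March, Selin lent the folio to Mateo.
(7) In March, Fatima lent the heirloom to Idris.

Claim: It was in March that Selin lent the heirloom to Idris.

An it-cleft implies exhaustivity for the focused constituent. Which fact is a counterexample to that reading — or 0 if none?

3

Focus of the cleft: "in March" (the setting). Presupposed background: same agent, thing, recipient (Selin / the heirloom / Idris).
The exhaustive reading says no other setting fits that background.
Fact (3) shares the background but with setting = in October; exhaustivity is violated.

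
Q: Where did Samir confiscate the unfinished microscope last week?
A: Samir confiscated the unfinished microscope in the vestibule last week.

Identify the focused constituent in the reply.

in the vestibule

The wh-word "where" asks about the location.
In the answer, "Samir", "the unfinished microscope" and "last week" are given — repeated from the question.
The constituent filling the location gap is "in the vestibule"; that is the focus and would carry nuclear stress.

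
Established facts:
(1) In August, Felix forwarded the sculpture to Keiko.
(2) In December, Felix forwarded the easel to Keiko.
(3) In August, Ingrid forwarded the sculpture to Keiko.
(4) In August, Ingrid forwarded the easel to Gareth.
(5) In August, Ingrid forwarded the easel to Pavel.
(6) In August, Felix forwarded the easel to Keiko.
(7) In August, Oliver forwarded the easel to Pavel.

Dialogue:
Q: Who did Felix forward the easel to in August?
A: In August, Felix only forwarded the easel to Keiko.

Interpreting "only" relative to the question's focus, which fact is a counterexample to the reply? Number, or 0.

0

The question "Who did ... to ...?" targets the recipient, so in the reply the focus falls on "Keiko".
"Only" then excludes alternative recipients while the background — Felix as agent and the easel as thing and in August as setting — is held fixed.
No listed fact shares that background with another recipient. Nothing contradicts the reply.
(Fact (1) would refute a reading with focus on the thing — but that is not what the question asks.)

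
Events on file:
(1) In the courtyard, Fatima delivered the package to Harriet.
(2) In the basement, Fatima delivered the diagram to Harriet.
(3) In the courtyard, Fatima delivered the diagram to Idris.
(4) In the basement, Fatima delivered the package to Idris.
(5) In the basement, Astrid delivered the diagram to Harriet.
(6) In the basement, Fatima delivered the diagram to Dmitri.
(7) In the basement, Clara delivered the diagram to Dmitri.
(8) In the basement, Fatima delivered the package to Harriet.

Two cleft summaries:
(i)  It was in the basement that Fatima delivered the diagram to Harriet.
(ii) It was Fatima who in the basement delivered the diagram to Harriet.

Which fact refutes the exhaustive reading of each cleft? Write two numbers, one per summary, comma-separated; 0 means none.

0, 5

Summary (i) focuses "in the basement" (the setting); background agent = Fatima, thing = the diagram, recipient = Harriet. No fact matches that background with a different setting, so 0.
Summary (ii) focuses "Fatima" (the agent); background thing = the diagram, recipient = Harriet, setting = in the basement. Fact (5) matches that background with agent = Astrid — refutes (ii).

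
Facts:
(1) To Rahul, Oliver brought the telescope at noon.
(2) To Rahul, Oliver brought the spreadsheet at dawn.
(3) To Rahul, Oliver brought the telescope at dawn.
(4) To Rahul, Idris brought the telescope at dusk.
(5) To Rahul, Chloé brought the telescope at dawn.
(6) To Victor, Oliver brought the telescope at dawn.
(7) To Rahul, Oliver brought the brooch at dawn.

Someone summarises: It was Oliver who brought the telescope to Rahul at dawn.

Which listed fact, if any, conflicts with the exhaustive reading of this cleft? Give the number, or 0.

5

The cleft puts "Oliver" in focus and presupposes the open proposition with thing = the telescope, recipient = Rahul, setting = at dawn.
Exhaustivity: Oliver is the only agent satisfying that background.
But fact (5) also has thing = the telescope, recipient = Rahul, setting = at dawn, with agent = Chloé — so the exhaustive reading fails.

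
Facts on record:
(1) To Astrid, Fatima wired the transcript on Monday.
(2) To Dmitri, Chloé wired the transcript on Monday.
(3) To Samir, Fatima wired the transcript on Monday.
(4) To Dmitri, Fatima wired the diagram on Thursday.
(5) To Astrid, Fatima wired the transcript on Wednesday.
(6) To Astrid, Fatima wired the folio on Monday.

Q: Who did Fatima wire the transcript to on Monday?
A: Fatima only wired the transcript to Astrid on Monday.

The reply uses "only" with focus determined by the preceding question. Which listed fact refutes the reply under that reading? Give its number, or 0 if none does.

3

Answering "Who did ... to ...?" puts focus on the recipient — here, "Astrid".
So "only" ranges over recipients; the rest (agent = Fatima, thing = the transcript, setting = on Monday) is presupposed.
Fact (3) keeps agent = Fatima, thing = the transcript, setting = on Monday but has recipient = Samir; that refutes the reply.
(Fact (6) would refute a reading with focus on the thing — but that is not what the question asks.)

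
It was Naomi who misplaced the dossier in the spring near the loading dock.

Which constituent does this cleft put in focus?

Naomi

In an it-cleft "It was X that/who ...", the clefted constituent X is the focus; the that/who-clause expresses the presupposed open proposition.
Here the focus is "Naomi". The backgrounded (presupposed) material includes "the dossier", "in the spring" and "near the loading dock".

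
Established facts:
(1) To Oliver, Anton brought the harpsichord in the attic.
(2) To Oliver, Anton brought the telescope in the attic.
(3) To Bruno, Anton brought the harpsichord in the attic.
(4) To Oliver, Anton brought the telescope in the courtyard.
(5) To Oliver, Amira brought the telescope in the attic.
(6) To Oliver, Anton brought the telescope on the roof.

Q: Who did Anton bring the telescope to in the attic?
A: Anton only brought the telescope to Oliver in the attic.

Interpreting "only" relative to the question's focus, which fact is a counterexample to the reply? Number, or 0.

The question "Who did ... to ...?" targets the recipient, so in the reply the focus falls on "Oliver".
"Only" then excludes alternative recipients while the background — same agent, thing, setting (Anton / the telescope / in the attic) — is held fixed.
No listed fact shares that background with another recipient. Nothing contradicts the reply.
(Fact (4) would refute a reading with focus on the setting — but that is not what the question asks.)

0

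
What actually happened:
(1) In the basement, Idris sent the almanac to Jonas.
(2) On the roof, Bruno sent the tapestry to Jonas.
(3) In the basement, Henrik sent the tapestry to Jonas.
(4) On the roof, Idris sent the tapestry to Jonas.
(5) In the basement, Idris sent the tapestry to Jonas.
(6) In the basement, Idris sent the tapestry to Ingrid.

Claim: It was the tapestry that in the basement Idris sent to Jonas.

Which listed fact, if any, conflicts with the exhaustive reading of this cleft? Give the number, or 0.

The cleft puts "the tapestry" in focus and presupposes the open proposition with Idris as agent and Jonas as recipient and in the basement as setting.
The exhaustive reading says no other thing fits that background.
Fact (1) shares the background but with thing = the almanac; exhaustivity is violated.

1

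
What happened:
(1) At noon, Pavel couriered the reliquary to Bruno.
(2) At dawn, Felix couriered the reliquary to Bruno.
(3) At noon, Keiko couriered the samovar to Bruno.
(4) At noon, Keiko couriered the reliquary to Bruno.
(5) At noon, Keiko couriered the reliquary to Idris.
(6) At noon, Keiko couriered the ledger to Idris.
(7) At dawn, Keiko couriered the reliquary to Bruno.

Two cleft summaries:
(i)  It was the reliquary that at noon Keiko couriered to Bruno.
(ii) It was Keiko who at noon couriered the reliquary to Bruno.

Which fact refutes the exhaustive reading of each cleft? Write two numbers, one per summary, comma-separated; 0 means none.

3, 1

Summary (i) focuses "the reliquary" (the thing); background Keiko as agent and Bruno as recipient and at noon as setting. Fact (3) matches that background with thing = the samovar — refutes (i).
Summary (ii) focuses "Keiko" (the agent); background the reliquary as thing and Bruno as recipient and at noon as setting. Fact (1) matches that background with agent = Pavel — refutes (ii).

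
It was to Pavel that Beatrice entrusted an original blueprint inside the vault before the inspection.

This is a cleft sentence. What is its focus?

to Pavel

In an it-cleft "It was X that/who ...", the clefted constituent X is the focus; the that/who-clause expresses the presupposed open proposition.
Here the focus is "to Pavel". The backgrounded (presupposed) material includes "Beatrice", "an original blueprint", "inside the vault" and "before the inspection".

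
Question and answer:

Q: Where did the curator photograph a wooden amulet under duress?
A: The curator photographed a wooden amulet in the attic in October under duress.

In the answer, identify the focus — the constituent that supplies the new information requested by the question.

in the attic

The wh-word "where" asks about the location.
In the answer, "the curator", "a wooden amulet" and "under duress" are given — repeated from the question.
"in October" is also new, but it specifies the time, which is not what the question asks about — so it is not the focus.
The constituent filling the location gap is "in the attic"; that is the focus.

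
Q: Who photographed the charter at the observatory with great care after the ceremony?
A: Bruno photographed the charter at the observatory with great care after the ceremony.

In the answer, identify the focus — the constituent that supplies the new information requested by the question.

The wh-word "who" asks about the subject (agent).
In the answer, "the charter", "at the observatory", "after the ceremony" and "with great care" are given — repeated from the question.
The constituent filling the subject (agent) gap is "Bruno"; that is the focus and would carry nuclear stress.

Bruno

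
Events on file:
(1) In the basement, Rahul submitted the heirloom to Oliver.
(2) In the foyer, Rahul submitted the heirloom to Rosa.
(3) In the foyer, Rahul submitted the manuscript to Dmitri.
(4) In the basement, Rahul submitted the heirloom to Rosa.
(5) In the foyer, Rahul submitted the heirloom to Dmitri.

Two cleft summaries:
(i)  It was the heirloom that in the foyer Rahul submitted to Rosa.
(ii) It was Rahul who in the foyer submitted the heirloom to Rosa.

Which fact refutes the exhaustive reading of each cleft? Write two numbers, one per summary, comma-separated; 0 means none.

0, 0

Summary (i) focuses "the heirloom" (the thing); background same agent, recipient, setting (Rahul / Rosa / in the foyer). No fact matches that background with a different thing, so 0.
Summary (ii) focuses "Rahul" (the agent); background same thing, recipient, setting (the heirloom / Rosa / in the foyer). No fact matches that background with a different agent, so 0.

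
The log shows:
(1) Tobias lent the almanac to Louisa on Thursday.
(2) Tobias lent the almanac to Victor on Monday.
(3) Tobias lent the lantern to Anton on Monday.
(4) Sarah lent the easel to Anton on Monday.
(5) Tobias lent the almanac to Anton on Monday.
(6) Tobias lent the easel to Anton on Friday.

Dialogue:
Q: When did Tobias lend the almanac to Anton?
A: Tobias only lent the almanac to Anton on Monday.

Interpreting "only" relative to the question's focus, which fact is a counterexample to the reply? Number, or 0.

Answering "When did ...?" puts focus on the setting — here, "on Monday".
So "only" ranges over settings; the rest (same agent, thing, recipient (Tobias / the almanac / Anton)) is presupposed.
No fact keeps same agent, thing, recipient (Tobias / the almanac / Anton) while changing the setting; every other fact differs on something backgrounded. The reply stands.
(Fact (3) would refute a reading with focus on the thing — but that is not what the question asks.)

0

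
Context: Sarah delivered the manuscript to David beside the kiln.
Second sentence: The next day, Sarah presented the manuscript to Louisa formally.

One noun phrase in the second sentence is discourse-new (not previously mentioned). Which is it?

Louisa

"Sarah" and "the manuscript" in the second sentence are given — already mentioned in the context.
"Louisa" has no antecedent in the context; it is discourse-new.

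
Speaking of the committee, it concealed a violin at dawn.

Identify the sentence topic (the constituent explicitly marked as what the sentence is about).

The construction explicitly marks "the committee" as what the sentence is about — the topic.
The remainder of the clause is the comment (what is said about the topic).

the committee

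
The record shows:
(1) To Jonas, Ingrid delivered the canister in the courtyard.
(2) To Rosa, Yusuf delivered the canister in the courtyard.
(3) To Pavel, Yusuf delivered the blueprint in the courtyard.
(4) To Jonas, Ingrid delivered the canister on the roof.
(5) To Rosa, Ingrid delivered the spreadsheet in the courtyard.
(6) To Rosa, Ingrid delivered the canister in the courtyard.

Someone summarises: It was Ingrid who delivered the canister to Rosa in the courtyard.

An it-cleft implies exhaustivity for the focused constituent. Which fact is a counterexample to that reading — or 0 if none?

2

Focus of the cleft: "Ingrid" (the agent). Presupposed background: thing = the canister, recipient = Rosa, setting = in the courtyard.
The exhaustive reading says no other agent fits that background.
But fact (2) also has thing = the canister, recipient = Rosa, setting = in the courtyard, with agent = Yusuf — so the exhaustive reading fails.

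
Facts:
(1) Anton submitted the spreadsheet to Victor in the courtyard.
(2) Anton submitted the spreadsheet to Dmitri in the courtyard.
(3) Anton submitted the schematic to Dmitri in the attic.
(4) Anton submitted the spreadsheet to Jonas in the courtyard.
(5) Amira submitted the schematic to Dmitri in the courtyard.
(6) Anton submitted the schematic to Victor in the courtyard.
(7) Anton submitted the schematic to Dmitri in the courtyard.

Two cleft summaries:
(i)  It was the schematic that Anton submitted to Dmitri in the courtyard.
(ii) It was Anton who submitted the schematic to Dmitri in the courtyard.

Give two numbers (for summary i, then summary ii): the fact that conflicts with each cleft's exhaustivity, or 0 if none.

Summary (i) focuses "the schematic" (the thing); background Anton as agent and Dmitri as recipient and in the courtyard as setting. Fact (2) matches that background with thing = the spreadsheet — refutes (i).
Summary (ii) focuses "Anton" (the agent); background the schematic as thing and Dmitri as recipient and in the courtyard as setting. Fact (5) matches that background with agent = Amira — refutes (ii).

2, 5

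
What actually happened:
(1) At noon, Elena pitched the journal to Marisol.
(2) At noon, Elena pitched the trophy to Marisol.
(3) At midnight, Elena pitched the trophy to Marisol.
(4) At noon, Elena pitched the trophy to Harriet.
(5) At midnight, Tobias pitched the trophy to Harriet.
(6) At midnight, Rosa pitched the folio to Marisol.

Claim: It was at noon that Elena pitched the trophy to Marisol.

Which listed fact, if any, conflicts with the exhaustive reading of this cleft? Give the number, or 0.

3

Focus of the cleft: "at noon" (the setting). Presupposed background: same agent, thing, recipient (Elena / the trophy / Marisol).
The exhaustive reading says no other setting fits that background.
Fact (3) shares the background but with setting = at midnight; exhaustivity is violated.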